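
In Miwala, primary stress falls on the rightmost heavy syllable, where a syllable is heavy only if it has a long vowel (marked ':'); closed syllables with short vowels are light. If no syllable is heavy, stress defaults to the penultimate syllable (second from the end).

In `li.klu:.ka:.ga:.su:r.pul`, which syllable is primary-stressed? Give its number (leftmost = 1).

Weights: 1 li L, 2 klu: H, 3 ka: H, 4 ga: H, 5 su:r H, 6 pul L.
Heavy syllables in the domain: 2, 3, 4, 5. The rightmost is syllable 5 (su:r).
Primary stress: syllable 5 → li.klu:.ka:.ga:.ˈsu:r.pul.

5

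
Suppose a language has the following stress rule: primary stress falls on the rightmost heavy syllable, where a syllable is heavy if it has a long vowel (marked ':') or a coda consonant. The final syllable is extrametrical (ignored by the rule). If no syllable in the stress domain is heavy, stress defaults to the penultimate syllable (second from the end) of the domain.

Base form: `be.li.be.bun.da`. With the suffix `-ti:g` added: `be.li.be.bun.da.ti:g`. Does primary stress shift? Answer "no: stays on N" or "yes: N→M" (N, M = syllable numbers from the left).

no: stays on 4

Base `be.li.be.bun.da` (5 syllables):
  The final syllable (5, da) is extrametrical; the stress domain is syllables 1–4.
  Weights: 1 be L, 2 li L, 3 be L, 4 bun H.
  Heavy syllables in the domain: 4. The rightmost is syllable 4 (bun).
  → primary stress on syllable 4.
Suffixed `be.li.be.bun.da.ti:g` (6 syllables):
  The final syllable (6, ti:g) is extrametrical; the stress domain is syllables 1–5.
  Weights: 1 be L, 2 li L, 3 be L, 4 bun H, 5 da L.
  Heavy syllables in the domain: 4. The rightmost is syllable 4 (bun).
  → primary stress on syllable 4.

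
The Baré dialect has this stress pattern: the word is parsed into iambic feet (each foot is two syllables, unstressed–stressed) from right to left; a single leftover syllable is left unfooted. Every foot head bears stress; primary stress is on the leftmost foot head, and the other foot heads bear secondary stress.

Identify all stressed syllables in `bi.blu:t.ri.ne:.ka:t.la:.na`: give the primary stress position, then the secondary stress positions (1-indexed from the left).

primary 3, secondary 5, 7

Parse right to left into iambic (σˈσ) feet: bi (blu:t.ˈri) (ne:.ˈka:t) (la:.ˈna). Syllable 1 is left unfooted.
Foot heads (stressed positions): 3, 5, 7.
End Rule Leftmost: primary stress on the leftmost head = syllable 3.
Secondary stress on 5, 7: bi.blu:t.ˈri.ne:.ˌka:t.la:.ˌna.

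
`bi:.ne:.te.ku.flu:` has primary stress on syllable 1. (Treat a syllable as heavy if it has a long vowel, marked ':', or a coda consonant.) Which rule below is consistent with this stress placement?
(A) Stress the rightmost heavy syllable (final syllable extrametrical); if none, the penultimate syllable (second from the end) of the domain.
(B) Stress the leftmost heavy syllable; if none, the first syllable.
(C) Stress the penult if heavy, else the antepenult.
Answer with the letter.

Rule A → syllable 2 (observed: 1).
Rule B → syllable 1 ✓.
Rule C → syllable 3 (observed: 1).

B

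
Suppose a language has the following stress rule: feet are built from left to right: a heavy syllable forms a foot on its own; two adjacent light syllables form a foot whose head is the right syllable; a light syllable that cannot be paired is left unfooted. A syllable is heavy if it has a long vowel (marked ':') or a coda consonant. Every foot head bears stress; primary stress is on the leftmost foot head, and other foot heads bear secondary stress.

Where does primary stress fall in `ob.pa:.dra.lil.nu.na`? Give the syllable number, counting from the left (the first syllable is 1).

Weights: 1 ob H, 2 pa: H, 3 dra L, 4 lil H, 5 nu L, 6 na L.
Parse left to right (heavy = foot alone; LL = one foot; stranded L unfooted): (ˈob) (ˈpa:) dra (ˈlil) (nu.ˈna).
Foot heads: 1, 2, 4, 6.
Primary stress on the leftmost head = syllable 1.
Primary stress: syllable 1 → ˈob.pa:.dra.lil.nu.na.

1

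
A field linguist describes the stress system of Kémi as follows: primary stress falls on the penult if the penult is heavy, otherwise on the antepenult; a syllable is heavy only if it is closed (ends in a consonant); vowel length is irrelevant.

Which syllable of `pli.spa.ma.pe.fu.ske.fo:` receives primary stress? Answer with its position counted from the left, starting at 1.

Weights: 5 fu L, 6 ske L, 7 fo: L.
The penult (syllable 6, ske) is light, so stress falls on the antepenult (syllable 5, fu).
Primary stress: syllable 5 → pli.spa.ma.pe.ˈfu.ske.fo:.

5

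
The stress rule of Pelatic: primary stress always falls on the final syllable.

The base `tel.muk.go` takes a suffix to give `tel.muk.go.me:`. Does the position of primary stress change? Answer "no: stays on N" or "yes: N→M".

yes: 3→4

Base `tel.muk.go` (3 syllables):
  The word has 3 syllables; the final syllable is syllable 3 (go).
  → primary stress on syllable 3.
Suffixed `tel.muk.go.me:` (4 syllables):
  The word has 4 syllables; the final syllable is syllable 4 (me:).
  → primary stress on syllable 4.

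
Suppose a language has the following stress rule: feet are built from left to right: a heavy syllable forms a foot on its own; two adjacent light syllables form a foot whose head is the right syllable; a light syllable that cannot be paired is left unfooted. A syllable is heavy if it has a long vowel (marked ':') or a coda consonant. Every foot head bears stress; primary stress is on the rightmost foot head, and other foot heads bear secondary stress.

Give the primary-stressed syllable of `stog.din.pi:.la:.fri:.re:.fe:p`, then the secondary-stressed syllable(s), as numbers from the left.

Weights: 1 stog H, 2 din H, 3 pi: H, 4 la: H, 5 fri: H, 6 re: H, 7 fe:p H.
Parse left to right (heavy = foot alone; LL = one foot; stranded L unfooted): (ˈstog) (ˈdin) (ˈpi:) (ˈla:) (ˈfri:) (ˈre:) (ˈfe:p).
Foot heads: 1, 2, 3, 4, 5, 6, 7.
Primary stress on the rightmost head = syllable 7.
Secondary stress on 1, 2, 3, 4, 5, 6: ˌstog.ˌdin.ˌpi:.ˌla:.ˌfri:.ˌre:.ˈfe:p.

primary 7, secondary 1, 2, 3, 4, 5, 6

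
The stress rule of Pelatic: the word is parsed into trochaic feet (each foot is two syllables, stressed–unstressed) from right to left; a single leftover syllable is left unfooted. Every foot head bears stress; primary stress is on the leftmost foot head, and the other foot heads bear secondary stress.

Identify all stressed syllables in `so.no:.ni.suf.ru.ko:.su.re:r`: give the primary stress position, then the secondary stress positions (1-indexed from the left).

Parse right to left into trochaic (ˈσσ) feet: (ˈso.no:) (ˈni.suf) (ˈru.ko:) (ˈsu.re:r).
Foot heads (stressed positions): 1, 3, 5, 7.
End Rule Leftmost: primary stress on the leftmost head = syllable 1.
Secondary stress on 3, 5, 7: ˈso.no:.ˌni.suf.ˌru.ko:.ˌsu.re:r.

primary 1, secondary 3, 5, 7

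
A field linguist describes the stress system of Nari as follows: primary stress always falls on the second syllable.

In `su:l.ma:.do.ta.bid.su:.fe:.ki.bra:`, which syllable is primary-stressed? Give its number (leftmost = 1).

The word has 9 syllables; the second syllable is syllable 2 (ma:).
Primary stress: syllable 2 → su:l.ˈma:.do.ta.bid.su:.fe:.ki.bra:.

2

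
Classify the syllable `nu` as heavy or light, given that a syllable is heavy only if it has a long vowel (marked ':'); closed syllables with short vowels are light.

`nu`: short vowel, open (no coda). Short vowel → light.

light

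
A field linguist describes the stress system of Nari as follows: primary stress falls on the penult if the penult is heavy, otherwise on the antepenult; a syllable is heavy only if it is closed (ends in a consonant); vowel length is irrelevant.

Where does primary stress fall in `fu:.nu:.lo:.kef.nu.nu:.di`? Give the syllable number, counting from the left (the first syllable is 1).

Weights: 5 nu L, 6 nu: L, 7 di L.
The penult (syllable 6, nu:) is light, so stress falls on the antepenult (syllable 5, nu).
Primary stress: syllable 5 → fu:.nu:.lo:.kef.ˈnu.nu:.di.

5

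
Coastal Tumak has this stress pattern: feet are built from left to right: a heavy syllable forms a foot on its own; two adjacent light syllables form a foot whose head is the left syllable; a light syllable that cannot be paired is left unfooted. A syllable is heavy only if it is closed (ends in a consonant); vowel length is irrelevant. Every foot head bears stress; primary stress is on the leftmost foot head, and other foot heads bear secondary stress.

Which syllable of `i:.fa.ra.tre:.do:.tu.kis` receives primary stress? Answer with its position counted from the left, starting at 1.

1

Weights: 1 i: L, 2 fa L, 3 ra L, 4 tre: L, 5 do: L, 6 tu L, 7 kis H.
Parse left to right (heavy = foot alone; LL = one foot; stranded L unfooted): (ˈi:.fa) (ˈra.tre:) (ˈdo:.tu) (ˈkis).
Foot heads: 1, 3, 5, 7.
Primary stress on the leftmost head = syllable 1.
Primary stress: syllable 1 → ˈi:.fa.ra.tre:.do:.tu.kis.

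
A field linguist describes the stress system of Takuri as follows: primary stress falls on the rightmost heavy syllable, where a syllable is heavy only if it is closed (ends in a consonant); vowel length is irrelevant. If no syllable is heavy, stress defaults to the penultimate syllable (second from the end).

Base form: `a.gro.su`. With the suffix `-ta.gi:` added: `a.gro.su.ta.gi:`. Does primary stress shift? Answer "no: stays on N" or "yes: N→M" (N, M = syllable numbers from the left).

yes: 2→4

Base `a.gro.su` (3 syllables):
  Weights: 1 a L, 2 gro L, 3 su L.
  No heavy syllable in the domain; default to the penultimate syllable (second from the end) = syllable 2.
  → primary stress on syllable 2.
Suffixed `a.gro.su.ta.gi:` (5 syllables):
  Weights: 1 a L, 2 gro L, 3 su L, 4 ta L, 5 gi: L.
  No heavy syllable in the domain; default to the penultimate syllable (second from the end) = syllable 4.
  → primary stress on syllable 4.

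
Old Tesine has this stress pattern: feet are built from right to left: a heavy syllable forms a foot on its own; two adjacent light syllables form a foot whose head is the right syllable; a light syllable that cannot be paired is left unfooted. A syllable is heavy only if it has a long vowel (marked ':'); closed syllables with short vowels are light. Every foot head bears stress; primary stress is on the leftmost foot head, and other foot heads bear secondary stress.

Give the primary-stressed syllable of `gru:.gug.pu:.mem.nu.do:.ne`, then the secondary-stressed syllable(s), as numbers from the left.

Weights: 1 gru: H, 2 gug L, 3 pu: H, 4 mem L, 5 nu L, 6 do: H, 7 ne L.
Parse right to left (heavy = foot alone; LL = one foot; stranded L unfooted): (ˈgru:) gug (ˈpu:) (mem.ˈnu) (ˈdo:) ne.
Foot heads: 1, 3, 5, 6.
Primary stress on the leftmost head = syllable 1.
Secondary stress on 3, 5, 6: ˈgru:.gug.ˌpu:.mem.ˌnu.ˌdo:.ne.

primary 1, secondary 3, 5, 6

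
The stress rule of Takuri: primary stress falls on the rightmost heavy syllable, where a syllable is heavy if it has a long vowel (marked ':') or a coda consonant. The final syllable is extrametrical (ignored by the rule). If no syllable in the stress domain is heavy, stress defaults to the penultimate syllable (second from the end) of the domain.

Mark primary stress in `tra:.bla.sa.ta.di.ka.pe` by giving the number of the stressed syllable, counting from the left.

1

The final syllable (7, pe) is extrametrical; the stress domain is syllables 1–6.
Weights: 1 tra: H, 2 bla L, 3 sa L, 4 ta L, 5 di L, 6 ka L.
Heavy syllables in the domain: 1. The rightmost is syllable 1 (tra:).
Primary stress: syllable 1 → ˈtra:.bla.sa.ta.di.ka.pe.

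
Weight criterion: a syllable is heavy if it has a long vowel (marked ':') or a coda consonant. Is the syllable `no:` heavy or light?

heavy

`no:`: long vowel, open (no coda). Long vowel → heavy.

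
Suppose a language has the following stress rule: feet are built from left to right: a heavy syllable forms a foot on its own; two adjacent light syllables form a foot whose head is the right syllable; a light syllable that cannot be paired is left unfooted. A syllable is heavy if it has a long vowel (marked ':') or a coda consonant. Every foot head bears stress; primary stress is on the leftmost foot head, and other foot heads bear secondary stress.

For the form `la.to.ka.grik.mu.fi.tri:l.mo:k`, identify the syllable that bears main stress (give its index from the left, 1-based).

2

Weights: 1 la L, 2 to L, 3 ka L, 4 grik H, 5 mu L, 6 fi L, 7 tri:l H, 8 mo:k H.
Parse left to right (heavy = foot alone; LL = one foot; stranded L unfooted): (la.ˈto) ka (ˈgrik) (mu.ˈfi) (ˈtri:l) (ˈmo:k).
Foot heads: 2, 4, 6, 7, 8.
Primary stress on the leftmost head = syllable 2.
Primary stress: syllable 2 → la.ˈto.ka.grik.mu.fi.tri:l.mo:k.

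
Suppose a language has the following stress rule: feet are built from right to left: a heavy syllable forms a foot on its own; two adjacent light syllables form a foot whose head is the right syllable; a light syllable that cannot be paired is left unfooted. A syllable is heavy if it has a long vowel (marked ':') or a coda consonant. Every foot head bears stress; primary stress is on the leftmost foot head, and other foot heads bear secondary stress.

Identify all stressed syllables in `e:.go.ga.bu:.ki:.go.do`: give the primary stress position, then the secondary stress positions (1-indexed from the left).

primary 1, secondary 3, 4, 5, 7

Weights: 1 e: H, 2 go L, 3 ga L, 4 bu: H, 5 ki: H, 6 go L, 7 do L.
Parse right to left (heavy = foot alone; LL = one foot; stranded L unfooted): (ˈe:) (go.ˈga) (ˈbu:) (ˈki:) (go.ˈdo).
Foot heads: 1, 3, 4, 5, 7.
Primary stress on the leftmost head = syllable 1.
Secondary stress on 3, 4, 5, 7: ˈe:.go.ˌga.ˌbu:.ˌki:.go.ˌdo.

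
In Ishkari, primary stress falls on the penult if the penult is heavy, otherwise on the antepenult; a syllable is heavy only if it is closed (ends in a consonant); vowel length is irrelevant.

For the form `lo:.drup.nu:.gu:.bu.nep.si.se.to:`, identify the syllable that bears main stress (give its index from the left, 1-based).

7

Weights: 7 si L, 8 se L, 9 to: L.
The penult (syllable 8, se) is light, so stress falls on the antepenult (syllable 7, si).
Primary stress: syllable 7 → lo:.drup.nu:.gu:.bu.nep.ˈsi.se.to:.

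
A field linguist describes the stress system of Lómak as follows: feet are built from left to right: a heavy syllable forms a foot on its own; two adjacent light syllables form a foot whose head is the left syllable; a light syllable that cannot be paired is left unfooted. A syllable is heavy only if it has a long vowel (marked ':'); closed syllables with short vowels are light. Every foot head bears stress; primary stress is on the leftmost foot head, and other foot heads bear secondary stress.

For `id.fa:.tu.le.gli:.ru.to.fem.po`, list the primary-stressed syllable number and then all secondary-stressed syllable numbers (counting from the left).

Weights: 1 id L, 2 fa: H, 3 tu L, 4 le L, 5 gli: H, 6 ru L, 7 to L, 8 fem L, 9 po L.
Parse left to right (heavy = foot alone; LL = one foot; stranded L unfooted): id (ˈfa:) (ˈtu.le) (ˈgli:) (ˈru.to) (ˈfem.po).
Foot heads: 2, 3, 5, 6, 8.
Primary stress on the leftmost head = syllable 2.
Secondary stress on 3, 5, 6, 8: id.ˈfa:.ˌtu.le.ˌgli:.ˌru.to.ˌfem.po.

primary 2, secondary 3, 5, 6, 8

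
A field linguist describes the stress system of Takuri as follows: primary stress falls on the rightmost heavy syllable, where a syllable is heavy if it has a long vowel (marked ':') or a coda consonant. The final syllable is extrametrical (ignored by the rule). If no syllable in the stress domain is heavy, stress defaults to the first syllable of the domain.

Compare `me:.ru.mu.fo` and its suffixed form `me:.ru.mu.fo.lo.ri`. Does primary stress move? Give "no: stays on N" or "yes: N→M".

no: stays on 1

Base `me:.ru.mu.fo` (4 syllables):
  The final syllable (4, fo) is extrametrical; the stress domain is syllables 1–3.
  Weights: 1 me: H, 2 ru L, 3 mu L.
  Heavy syllables in the domain: 1. The rightmost is syllable 1 (me:).
  → primary stress on syllable 1.
Suffixed `me:.ru.mu.fo.lo.ri` (6 syllables):
  The final syllable (6, ri) is extrametrical; the stress domain is syllables 1–5.
  Weights: 1 me: H, 2 ru L, 3 mu L, 4 fo L, 5 lo L.
  Heavy syllables in the domain: 1. The rightmost is syllable 1 (me:).
  → primary stress on syllable 1.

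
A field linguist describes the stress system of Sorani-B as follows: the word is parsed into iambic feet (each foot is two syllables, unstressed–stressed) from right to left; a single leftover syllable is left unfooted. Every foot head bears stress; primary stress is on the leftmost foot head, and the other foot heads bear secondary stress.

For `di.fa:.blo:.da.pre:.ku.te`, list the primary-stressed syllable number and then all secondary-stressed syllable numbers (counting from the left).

Parse right to left into iambic (σˈσ) feet: di (fa:.ˈblo:) (da.ˈpre:) (ku.ˈte). Syllable 1 is left unfooted.
Foot heads (stressed positions): 3, 5, 7.
End Rule Leftmost: primary stress on the leftmost head = syllable 3.
Secondary stress on 5, 7: di.fa:.ˈblo:.da.ˌpre:.ku.ˌte.

primary 3, secondary 5, 7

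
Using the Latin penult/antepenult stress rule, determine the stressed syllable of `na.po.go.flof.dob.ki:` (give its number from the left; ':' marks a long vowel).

5

Classical Latin: stress the penult if heavy (long vowel or closed), else the antepenult.
Weights: 4 flof H, 5 dob H, 6 ki: H.
The penult (syllable 5, dob) is heavy, so it takes stress.
Stress on syllable 5: na.po.go.flof.ˈdob.ki:.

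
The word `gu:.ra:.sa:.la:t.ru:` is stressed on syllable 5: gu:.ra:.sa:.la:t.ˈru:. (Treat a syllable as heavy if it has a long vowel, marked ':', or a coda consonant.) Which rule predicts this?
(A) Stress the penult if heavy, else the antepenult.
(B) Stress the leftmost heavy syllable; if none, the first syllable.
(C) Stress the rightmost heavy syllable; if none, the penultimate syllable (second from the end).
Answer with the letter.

Rule A → syllable 4 (observed: 5).
Rule B → syllable 1 (observed: 5).
Rule C → syllable 5 ✓.

C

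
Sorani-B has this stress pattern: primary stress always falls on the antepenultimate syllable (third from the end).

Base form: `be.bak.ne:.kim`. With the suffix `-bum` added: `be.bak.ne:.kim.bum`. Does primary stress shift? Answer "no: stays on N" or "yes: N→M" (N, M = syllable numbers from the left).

Base `be.bak.ne:.kim` (4 syllables):
  The word has 4 syllables; the antepenultimate syllable (third from the end) is syllable 2 (bak).
  → primary stress on syllable 2.
Suffixed `be.bak.ne:.kim.bum` (5 syllables):
  The word has 5 syllables; the antepenultimate syllable (third from the end) is syllable 3 (ne:).
  → primary stress on syllable 3.

yes: 2→3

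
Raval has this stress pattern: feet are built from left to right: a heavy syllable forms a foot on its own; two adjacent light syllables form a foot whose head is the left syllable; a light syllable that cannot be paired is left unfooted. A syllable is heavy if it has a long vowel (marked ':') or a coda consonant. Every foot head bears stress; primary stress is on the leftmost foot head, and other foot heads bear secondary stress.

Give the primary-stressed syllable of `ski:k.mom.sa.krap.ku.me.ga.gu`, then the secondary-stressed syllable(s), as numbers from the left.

primary 1, secondary 2, 4, 5, 7

Weights: 1 ski:k H, 2 mom H, 3 sa L, 4 krap H, 5 ku L, 6 me L, 7 ga L, 8 gu L.
Parse left to right (heavy = foot alone; LL = one foot; stranded L unfooted): (ˈski:k) (ˈmom) sa (ˈkrap) (ˈku.me) (ˈga.gu).
Foot heads: 1, 2, 4, 5, 7.
Primary stress on the leftmost head = syllable 1.
Secondary stress on 2, 4, 5, 7: ˈski:k.ˌmom.sa.ˌkrap.ˌku.me.ˌga.gu.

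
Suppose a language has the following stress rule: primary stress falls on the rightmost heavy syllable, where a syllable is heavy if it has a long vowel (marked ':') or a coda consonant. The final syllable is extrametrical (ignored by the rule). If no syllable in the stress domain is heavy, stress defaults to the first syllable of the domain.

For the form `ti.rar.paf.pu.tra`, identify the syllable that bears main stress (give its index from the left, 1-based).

3

The final syllable (5, tra) is extrametrical; the stress domain is syllables 1–4.
Weights: 1 ti L, 2 rar H, 3 paf H, 4 pu L.
Heavy syllables in the domain: 2, 3. The rightmost is syllable 3 (paf).
Primary stress: syllable 3 → ti.rar.ˈpaf.pu.tra.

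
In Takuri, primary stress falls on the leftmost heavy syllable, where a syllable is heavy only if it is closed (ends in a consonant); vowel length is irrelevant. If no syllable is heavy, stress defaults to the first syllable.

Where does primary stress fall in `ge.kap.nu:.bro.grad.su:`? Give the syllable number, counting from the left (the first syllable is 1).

Weights: 1 ge L, 2 kap H, 3 nu: L, 4 bro L, 5 grad H, 6 su: L.
Heavy syllables in the domain: 2, 5. The leftmost is syllable 2 (kap).
Primary stress: syllable 2 → ge.ˈkap.nu:.bro.grad.su:.

2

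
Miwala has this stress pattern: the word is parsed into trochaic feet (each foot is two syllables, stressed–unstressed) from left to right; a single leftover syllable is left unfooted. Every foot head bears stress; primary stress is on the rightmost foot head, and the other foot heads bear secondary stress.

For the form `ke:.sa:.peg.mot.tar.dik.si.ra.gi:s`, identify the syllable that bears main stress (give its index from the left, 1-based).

7

Parse left to right into trochaic (ˈσσ) feet: (ˈke:.sa:) (ˈpeg.mot) (ˈtar.dik) (ˈsi.ra) gi:s. Syllable 9 is left unfooted.
Foot heads (stressed positions): 1, 3, 5, 7.
End Rule Rightmost: primary stress on the rightmost head = syllable 7.
Primary stress: syllable 7 → ke:.sa:.peg.mot.tar.dik.ˈsi.ra.gi:s.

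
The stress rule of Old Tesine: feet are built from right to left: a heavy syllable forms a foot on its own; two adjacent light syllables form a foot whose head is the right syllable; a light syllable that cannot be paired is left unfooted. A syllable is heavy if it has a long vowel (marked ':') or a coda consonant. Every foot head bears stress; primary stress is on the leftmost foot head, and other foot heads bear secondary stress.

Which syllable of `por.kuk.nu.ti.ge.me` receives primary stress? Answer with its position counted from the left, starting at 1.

1

Weights: 1 por H, 2 kuk H, 3 nu L, 4 ti L, 5 ge L, 6 me L.
Parse right to left (heavy = foot alone; LL = one foot; stranded L unfooted): (ˈpor) (ˈkuk) (nu.ˈti) (ge.ˈme).
Foot heads: 1, 2, 4, 6.
Primary stress on the leftmost head = syllable 1.
Primary stress: syllable 1 → ˈpor.kuk.nu.ti.ge.me.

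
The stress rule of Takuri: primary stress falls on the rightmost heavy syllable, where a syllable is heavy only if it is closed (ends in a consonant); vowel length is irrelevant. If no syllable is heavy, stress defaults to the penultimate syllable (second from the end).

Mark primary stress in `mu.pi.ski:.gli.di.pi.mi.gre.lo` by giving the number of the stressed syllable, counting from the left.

Weights: 1 mu L, 2 pi L, 3 ski: L, 4 gli L, 5 di L, 6 pi L, 7 mi L, 8 gre L, 9 lo L.
No heavy syllable in the domain; default to the penultimate syllable (second from the end) = syllable 8.
Primary stress: syllable 8 → mu.pi.ski:.gli.di.pi.mi.ˈgre.lo.

8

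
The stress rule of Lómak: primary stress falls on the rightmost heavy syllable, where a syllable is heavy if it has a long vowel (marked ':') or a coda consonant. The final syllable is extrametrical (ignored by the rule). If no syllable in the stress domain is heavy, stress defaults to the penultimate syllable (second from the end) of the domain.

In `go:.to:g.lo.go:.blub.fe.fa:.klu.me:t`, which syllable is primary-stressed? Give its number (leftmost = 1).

7

The final syllable (9, me:t) is extrametrical; the stress domain is syllables 1–8.
Weights: 1 go: H, 2 to:g H, 3 lo L, 4 go: H, 5 blub H, 6 fe L, 7 fa: H, 8 klu L.
Heavy syllables in the domain: 1, 2, 4, 5, 7. The rightmost is syllable 7 (fa:).
Primary stress: syllable 7 → go:.to:g.lo.go:.blub.fe.ˈfa:.klu.me:t.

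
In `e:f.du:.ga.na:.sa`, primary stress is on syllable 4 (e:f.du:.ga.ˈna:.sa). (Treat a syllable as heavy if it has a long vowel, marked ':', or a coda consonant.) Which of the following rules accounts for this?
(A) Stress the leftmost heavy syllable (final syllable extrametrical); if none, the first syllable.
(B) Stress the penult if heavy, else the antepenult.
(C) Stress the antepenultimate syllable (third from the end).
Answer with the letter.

B

Rule A → syllable 1 (observed: 4).
Rule B → syllable 4 ✓.
Rule C → syllable 3 (observed: 4).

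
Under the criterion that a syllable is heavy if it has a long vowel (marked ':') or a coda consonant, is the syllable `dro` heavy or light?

`dro`: short vowel, open (no coda). Short vowel, open → light.

light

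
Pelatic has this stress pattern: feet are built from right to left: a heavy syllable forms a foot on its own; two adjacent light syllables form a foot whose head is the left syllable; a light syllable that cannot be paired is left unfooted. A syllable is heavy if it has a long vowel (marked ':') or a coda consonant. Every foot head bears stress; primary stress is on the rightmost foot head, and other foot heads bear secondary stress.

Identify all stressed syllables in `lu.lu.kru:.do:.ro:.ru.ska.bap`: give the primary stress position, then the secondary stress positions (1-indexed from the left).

primary 8, secondary 1, 3, 4, 5, 6

Weights: 1 lu L, 2 lu L, 3 kru: H, 4 do: H, 5 ro: H, 6 ru L, 7 ska L, 8 bap H.
Parse right to left (heavy = foot alone; LL = one foot; stranded L unfooted): (ˈlu.lu) (ˈkru:) (ˈdo:) (ˈro:) (ˈru.ska) (ˈbap).
Foot heads: 1, 3, 4, 5, 6, 8.
Primary stress on the rightmost head = syllable 8.
Secondary stress on 1, 3, 4, 5, 6: ˌlu.lu.ˌkru:.ˌdo:.ˌro:.ˌru.ska.ˈbap.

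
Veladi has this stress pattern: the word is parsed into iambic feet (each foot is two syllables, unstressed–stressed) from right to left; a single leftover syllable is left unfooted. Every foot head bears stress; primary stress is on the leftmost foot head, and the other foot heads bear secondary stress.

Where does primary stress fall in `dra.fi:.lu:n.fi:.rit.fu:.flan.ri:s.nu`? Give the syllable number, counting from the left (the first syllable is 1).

3

Parse right to left into iambic (σˈσ) feet: dra (fi:.ˈlu:n) (fi:.ˈrit) (fu:.ˈflan) (ri:s.ˈnu). Syllable 1 is left unfooted.
Foot heads (stressed positions): 3, 5, 7, 9.
End Rule Leftmost: primary stress on the leftmost head = syllable 3.
Primary stress: syllable 3 → dra.fi:.ˈlu:n.fi:.rit.fu:.flan.ri:s.nu.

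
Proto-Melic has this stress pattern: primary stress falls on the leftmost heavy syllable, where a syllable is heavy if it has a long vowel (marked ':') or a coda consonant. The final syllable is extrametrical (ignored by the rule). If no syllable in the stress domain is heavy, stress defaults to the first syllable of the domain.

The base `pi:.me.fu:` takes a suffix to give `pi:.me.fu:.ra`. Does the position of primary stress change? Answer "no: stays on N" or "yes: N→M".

Base `pi:.me.fu:` (3 syllables):
  The final syllable (3, fu:) is extrametrical; the stress domain is syllables 1–2.
  Weights: 1 pi: H, 2 me L.
  Heavy syllables in the domain: 1. The leftmost is syllable 1 (pi:).
  → primary stress on syllable 1.
Suffixed `pi:.me.fu:.ra` (4 syllables):
  The final syllable (4, ra) is extrametrical; the stress domain is syllables 1–3.
  Weights: 1 pi: H, 2 me L, 3 fu: H.
  Heavy syllables in the domain: 1, 3. The leftmost is syllable 1 (pi:).
  → primary stress on syllable 1.

no: stays on 1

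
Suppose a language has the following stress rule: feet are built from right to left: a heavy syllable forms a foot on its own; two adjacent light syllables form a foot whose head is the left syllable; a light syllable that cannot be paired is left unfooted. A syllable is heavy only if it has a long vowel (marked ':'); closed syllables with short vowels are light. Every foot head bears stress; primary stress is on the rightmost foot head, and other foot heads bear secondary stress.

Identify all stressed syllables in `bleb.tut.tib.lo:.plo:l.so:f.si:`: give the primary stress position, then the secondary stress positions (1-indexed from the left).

Weights: 1 bleb L, 2 tut L, 3 tib L, 4 lo: H, 5 plo:l H, 6 so:f H, 7 si: H.
Parse right to left (heavy = foot alone; LL = one foot; stranded L unfooted): bleb (ˈtut.tib) (ˈlo:) (ˈplo:l) (ˈso:f) (ˈsi:).
Foot heads: 2, 4, 5, 6, 7.
Primary stress on the rightmost head = syllable 7.
Secondary stress on 2, 4, 5, 6: bleb.ˌtut.tib.ˌlo:.ˌplo:l.ˌso:f.ˈsi:.

primary 7, secondary 2, 4, 5, 6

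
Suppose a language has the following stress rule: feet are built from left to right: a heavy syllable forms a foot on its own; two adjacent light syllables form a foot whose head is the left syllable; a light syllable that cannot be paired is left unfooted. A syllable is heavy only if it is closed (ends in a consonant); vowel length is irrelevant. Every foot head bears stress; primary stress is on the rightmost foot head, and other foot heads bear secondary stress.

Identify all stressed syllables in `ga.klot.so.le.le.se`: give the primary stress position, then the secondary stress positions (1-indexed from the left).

primary 5, secondary 2, 3

Weights: 1 ga L, 2 klot H, 3 so L, 4 le L, 5 le L, 6 se L.
Parse left to right (heavy = foot alone; LL = one foot; stranded L unfooted): ga (ˈklot) (ˈso.le) (ˈle.se).
Foot heads: 2, 3, 5.
Primary stress on the rightmost head = syllable 5.
Secondary stress on 2, 3: ga.ˌklot.ˌso.le.ˈle.se.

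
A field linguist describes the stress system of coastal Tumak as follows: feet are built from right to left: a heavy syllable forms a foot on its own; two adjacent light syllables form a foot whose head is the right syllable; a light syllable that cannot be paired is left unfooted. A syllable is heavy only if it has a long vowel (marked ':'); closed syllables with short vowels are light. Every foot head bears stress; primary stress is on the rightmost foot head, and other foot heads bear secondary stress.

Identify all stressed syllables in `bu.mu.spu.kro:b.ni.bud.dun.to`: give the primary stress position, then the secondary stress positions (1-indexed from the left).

primary 8, secondary 3, 4, 6

Weights: 1 bu L, 2 mu L, 3 spu L, 4 kro:b H, 5 ni L, 6 bud L, 7 dun L, 8 to L.
Parse right to left (heavy = foot alone; LL = one foot; stranded L unfooted): bu (mu.ˈspu) (ˈkro:b) (ni.ˈbud) (dun.ˈto).
Foot heads: 3, 4, 6, 8.
Primary stress on the rightmost head = syllable 8.
Secondary stress on 3, 4, 6: bu.mu.ˌspu.ˌkro:b.ni.ˌbud.dun.ˈto.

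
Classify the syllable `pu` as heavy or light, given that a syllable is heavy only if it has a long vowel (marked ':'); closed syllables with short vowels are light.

`pu`: short vowel, open (no coda). Short vowel → light.

light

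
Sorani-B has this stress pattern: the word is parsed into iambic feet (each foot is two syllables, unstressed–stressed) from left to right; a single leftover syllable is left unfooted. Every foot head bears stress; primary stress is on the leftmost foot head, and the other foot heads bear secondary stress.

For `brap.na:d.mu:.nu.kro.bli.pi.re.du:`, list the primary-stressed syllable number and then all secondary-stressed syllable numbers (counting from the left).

primary 2, secondary 4, 6, 8

Parse left to right into iambic (σˈσ) feet: (brap.ˈna:d) (mu:.ˈnu) (kro.ˈbli) (pi.ˈre) du:. Syllable 9 is left unfooted.
Foot heads (stressed positions): 2, 4, 6, 8.
End Rule Leftmost: primary stress on the leftmost head = syllable 2.
Secondary stress on 4, 6, 8: brap.ˈna:d.mu:.ˌnu.kro.ˌbli.pi.ˌre.du:.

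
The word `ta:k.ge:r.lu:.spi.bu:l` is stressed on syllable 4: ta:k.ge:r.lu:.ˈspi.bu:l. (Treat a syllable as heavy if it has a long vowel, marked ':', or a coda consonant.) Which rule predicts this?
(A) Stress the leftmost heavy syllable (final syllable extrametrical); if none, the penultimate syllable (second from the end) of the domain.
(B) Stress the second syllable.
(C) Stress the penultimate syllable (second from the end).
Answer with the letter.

Rule A → syllable 1 (observed: 4).
Rule B → syllable 2 (observed: 4).
Rule C → syllable 4 ✓.

C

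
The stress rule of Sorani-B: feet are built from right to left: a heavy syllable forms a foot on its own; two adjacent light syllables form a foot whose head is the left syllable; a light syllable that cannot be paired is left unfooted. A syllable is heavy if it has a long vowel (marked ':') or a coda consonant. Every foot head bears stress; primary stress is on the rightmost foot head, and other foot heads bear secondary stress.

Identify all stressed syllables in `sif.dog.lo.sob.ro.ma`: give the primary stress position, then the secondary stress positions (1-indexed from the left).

primary 5, secondary 1, 2, 4

Weights: 1 sif H, 2 dog H, 3 lo L, 4 sob H, 5 ro L, 6 ma L.
Parse right to left (heavy = foot alone; LL = one foot; stranded L unfooted): (ˈsif) (ˈdog) lo (ˈsob) (ˈro.ma).
Foot heads: 1, 2, 4, 5.
Primary stress on the rightmost head = syllable 5.
Secondary stress on 1, 2, 4: ˌsif.ˌdog.lo.ˌsob.ˈro.ma.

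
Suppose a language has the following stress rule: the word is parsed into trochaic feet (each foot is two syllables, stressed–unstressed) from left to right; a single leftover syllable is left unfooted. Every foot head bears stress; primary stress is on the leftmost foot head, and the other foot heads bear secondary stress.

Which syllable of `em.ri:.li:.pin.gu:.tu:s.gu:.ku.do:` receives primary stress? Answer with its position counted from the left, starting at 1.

1

Parse left to right into trochaic (ˈσσ) feet: (ˈem.ri:) (ˈli:.pin) (ˈgu:.tu:s) (ˈgu:.ku) do:. Syllable 9 is left unfooted.
Foot heads (stressed positions): 1, 3, 5, 7.
End Rule Leftmost: primary stress on the leftmost head = syllable 1.
Primary stress: syllable 1 → ˈem.ri:.li:.pin.gu:.tu:s.gu:.ku.do:.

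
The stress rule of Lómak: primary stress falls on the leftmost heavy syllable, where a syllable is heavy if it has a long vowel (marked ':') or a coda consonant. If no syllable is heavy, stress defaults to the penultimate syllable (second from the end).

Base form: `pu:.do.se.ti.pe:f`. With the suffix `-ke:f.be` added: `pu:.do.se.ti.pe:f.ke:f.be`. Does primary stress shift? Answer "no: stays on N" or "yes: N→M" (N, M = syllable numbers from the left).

Base `pu:.do.se.ti.pe:f` (5 syllables):
  Weights: 1 pu: H, 2 do L, 3 se L, 4 ti L, 5 pe:f H.
  Heavy syllables in the domain: 1, 5. The leftmost is syllable 1 (pu:).
  → primary stress on syllable 1.
Suffixed `pu:.do.se.ti.pe:f.ke:f.be` (7 syllables):
  Weights: 1 pu: H, 2 do L, 3 se L, 4 ti L, 5 pe:f H, 6 ke:f H, 7 be L.
  Heavy syllables in the domain: 1, 5, 6. The leftmost is syllable 1 (pu:).
  → primary stress on syllable 1.

no: stays on 1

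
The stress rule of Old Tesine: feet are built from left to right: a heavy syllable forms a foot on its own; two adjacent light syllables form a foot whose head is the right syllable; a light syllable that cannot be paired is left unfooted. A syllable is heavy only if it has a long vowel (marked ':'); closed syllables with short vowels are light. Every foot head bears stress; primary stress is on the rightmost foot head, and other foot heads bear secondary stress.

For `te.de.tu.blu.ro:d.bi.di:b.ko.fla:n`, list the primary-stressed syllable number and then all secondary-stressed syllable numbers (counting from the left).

Weights: 1 te L, 2 de L, 3 tu L, 4 blu L, 5 ro:d H, 6 bi L, 7 di:b H, 8 ko L, 9 fla:n H.
Parse left to right (heavy = foot alone; LL = one foot; stranded L unfooted): (te.ˈde) (tu.ˈblu) (ˈro:d) bi (ˈdi:b) ko (ˈfla:n).
Foot heads: 2, 4, 5, 7, 9.
Primary stress on the rightmost head = syllable 9.
Secondary stress on 2, 4, 5, 7: te.ˌde.tu.ˌblu.ˌro:d.bi.ˌdi:b.ko.ˈfla:n.

primary 9, secondary 2, 4, 5, 7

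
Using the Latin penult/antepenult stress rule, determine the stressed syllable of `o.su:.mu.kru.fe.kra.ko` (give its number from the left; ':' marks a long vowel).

Classical Latin: stress the penult if heavy (long vowel or closed), else the antepenult.
Weights: 5 fe L, 6 kra L, 7 ko L.
The penult (syllable 6, kra) is light, so stress falls on the antepenult (syllable 5, fe).
Stress on syllable 5: o.su:.mu.kru.ˈfe.kra.ko.

5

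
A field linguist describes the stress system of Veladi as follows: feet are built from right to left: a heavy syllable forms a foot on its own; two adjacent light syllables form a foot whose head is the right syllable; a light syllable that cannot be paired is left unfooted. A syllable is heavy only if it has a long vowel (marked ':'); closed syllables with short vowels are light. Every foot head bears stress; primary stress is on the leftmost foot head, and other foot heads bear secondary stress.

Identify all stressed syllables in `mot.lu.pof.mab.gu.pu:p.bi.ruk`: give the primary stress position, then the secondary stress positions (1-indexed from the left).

Weights: 1 mot L, 2 lu L, 3 pof L, 4 mab L, 5 gu L, 6 pu:p H, 7 bi L, 8 ruk L.
Parse right to left (heavy = foot alone; LL = one foot; stranded L unfooted): mot (lu.ˈpof) (mab.ˈgu) (ˈpu:p) (bi.ˈruk).
Foot heads: 3, 5, 6, 8.
Primary stress on the leftmost head = syllable 3.
Secondary stress on 5, 6, 8: mot.lu.ˈpof.mab.ˌgu.ˌpu:p.bi.ˌruk.

primary 3, secondary 5, 6, 8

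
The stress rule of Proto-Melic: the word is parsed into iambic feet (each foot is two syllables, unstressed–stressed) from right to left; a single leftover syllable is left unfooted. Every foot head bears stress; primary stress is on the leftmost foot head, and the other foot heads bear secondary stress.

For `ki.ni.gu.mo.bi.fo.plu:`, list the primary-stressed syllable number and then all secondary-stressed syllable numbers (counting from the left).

primary 3, secondary 5, 7

Parse right to left into iambic (σˈσ) feet: ki (ni.ˈgu) (mo.ˈbi) (fo.ˈplu:). Syllable 1 is left unfooted.
Foot heads (stressed positions): 3, 5, 7.
End Rule Leftmost: primary stress on the leftmost head = syllable 3.
Secondary stress on 5, 7: ki.ni.ˈgu.mo.ˌbi.fo.ˌplu:.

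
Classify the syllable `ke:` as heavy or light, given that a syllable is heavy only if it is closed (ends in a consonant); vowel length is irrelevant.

`ke:`: long vowel, open (no coda). Open (no coda) → light.

light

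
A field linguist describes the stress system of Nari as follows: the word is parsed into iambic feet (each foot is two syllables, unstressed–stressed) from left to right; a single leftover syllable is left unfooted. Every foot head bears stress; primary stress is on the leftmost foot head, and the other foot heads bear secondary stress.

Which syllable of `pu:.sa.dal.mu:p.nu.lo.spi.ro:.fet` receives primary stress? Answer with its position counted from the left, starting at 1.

Parse left to right into iambic (σˈσ) feet: (pu:.ˈsa) (dal.ˈmu:p) (nu.ˈlo) (spi.ˈro:) fet. Syllable 9 is left unfooted.
Foot heads (stressed positions): 2, 4, 6, 8.
End Rule Leftmost: primary stress on the leftmost head = syllable 2.
Primary stress: syllable 2 → pu:.ˈsa.dal.mu:p.nu.lo.spi.ro:.fet.

2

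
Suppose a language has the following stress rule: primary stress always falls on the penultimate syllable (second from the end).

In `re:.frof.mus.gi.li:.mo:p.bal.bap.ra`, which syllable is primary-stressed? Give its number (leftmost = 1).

The word has 9 syllables; the penultimate syllable (second from the end) is syllable 8 (bap).
Primary stress: syllable 8 → re:.frof.mus.gi.li:.mo:p.bal.ˈbap.ra.

8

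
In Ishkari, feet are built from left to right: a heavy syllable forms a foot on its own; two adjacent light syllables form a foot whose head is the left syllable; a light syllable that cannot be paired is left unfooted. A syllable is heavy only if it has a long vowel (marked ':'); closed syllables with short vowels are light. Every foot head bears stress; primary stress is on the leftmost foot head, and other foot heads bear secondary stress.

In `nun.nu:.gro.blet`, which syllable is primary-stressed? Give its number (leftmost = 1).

Weights: 1 nun L, 2 nu: H, 3 gro L, 4 blet L.
Parse left to right (heavy = foot alone; LL = one foot; stranded L unfooted): nun (ˈnu:) (ˈgro.blet).
Foot heads: 2, 3.
Primary stress on the leftmost head = syllable 2.
Primary stress: syllable 2 → nun.ˈnu:.gro.blet.

2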